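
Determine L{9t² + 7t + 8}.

L{9t² + 7t + 8} = 9·2/s³ + 7/s² + 8/s = 18/s³ + 7/s² + 8/s

Final answer: 18/s³ + 7/s² + 8/s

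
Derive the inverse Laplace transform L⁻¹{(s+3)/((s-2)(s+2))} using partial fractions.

Using partial fractions, f(t) = (5e^(2t) - e^(-2t))/4

Final answer: (5e^(2t) - e^(-2t))/4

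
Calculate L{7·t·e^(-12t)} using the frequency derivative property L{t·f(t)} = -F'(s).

L{e^(-12t)} = 1/(s+12). By frequency derivative: L{t·e^(-12t)} = -d/ds[1/(s+12)] = -(-1)/(s+12)² = 1/(s+12)². Then L{7·t·e^(-12t)} = 7·1/(s+12)² = 7/(s+12)²

Final answer: 7/(s+12)²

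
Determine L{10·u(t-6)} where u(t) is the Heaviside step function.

L{u(t-a)} = e^(-as)/s. Here a=6, so L{u(t-6)} = e^(-6s)/s, and L{10·u(t-6)} = 10·e^(-6s)/s

Final answer: 10·e^(-6s)/s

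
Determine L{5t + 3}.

L{5t + 3} = 5·L{t} + 3·L{1} = 5/s² + 3/s

Final answer: 5/s² + 3/s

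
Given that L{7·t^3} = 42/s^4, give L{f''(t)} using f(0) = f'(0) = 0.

L{f''(t)} = s²F(s) - sf(0) - f'(0) = s²·42/s^4 - 0 - 0 = 42/s^2

Final answer: 42/s^2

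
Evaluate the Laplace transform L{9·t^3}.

L{t^n} = n!/s^(n+1), so L{t^3} = 6/s^4. Then L{9·t^3} = 9·6/s^4 = 54/s^4

Final answer: 54/s^4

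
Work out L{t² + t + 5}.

L{t² + t + 5} = 2/s³ + 1/s² + 5/s = 2/s³ + 1/s² + 5/s

Final answer: 2/s³ + 1/s² + 5/s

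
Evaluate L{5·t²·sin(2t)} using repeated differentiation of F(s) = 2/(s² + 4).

F(s) = 2/(s² + 4). F'(s) = -4s/(s² + 4)². F''(s) = -4(4 - 3s²)/(s² + 4)³ = (12s² - 16)/(s² + 4)³. So L{t²·sin(2t)} = (-1)² F''(s) = (12s² - 16)/(s² + 4)³. Then L{5·t²·sin(2t)} = 5·(12s² - 16)/(s² + 4)³ = (60s² - 80)/(s² + 4)³

Final answer: (60s² - 80)/(s² + 4)³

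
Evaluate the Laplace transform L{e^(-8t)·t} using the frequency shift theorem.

L{e^(at)·t^n} = n!/(s-a)^(n+1), so L{e^(-8t)·t} = 1/(s+8)^2

Final answer: 1/(s+8)^2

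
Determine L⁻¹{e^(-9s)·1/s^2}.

L⁻¹{1/s^2} = t. By the time shift theorem, L⁻¹{e^(-as)F(s)} = u(t-a)f(t-a) with a=9, so L⁻¹{e^(-9s)·1/s^2} = u(t-9)·(t-9)

Final answer: u(t-9)·(t-9)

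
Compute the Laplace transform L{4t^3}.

L{4t^3} = 4 · L{t^3} = 4 · 6/s^4 = 24/s^4

Final answer: 24/s^4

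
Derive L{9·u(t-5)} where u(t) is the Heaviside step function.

L{u(t-a)} = e^(-as)/s. Here a=5, so L{u(t-5)} = e^(-5s)/s, and L{9·u(t-5)} = 9·e^(-5s)/s

Final answer: 9·e^(-5s)/s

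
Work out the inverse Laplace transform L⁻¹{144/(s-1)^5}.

L⁻¹{n!/(s-a)^(n+1)} = t^n·e^(at) with n=4, a=1. So L⁻¹{24/(s-1)^5} = t^4·e^t, and L⁻¹{144/(s-1)^5} = (144/24)·t^4·e^t = 6·t^4·e^t

Final answer: 6·t^4·e^t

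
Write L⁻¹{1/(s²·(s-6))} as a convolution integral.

1/(s²·(s-6)) = (1/s^2)·(1/(s-6)) = L{t}·L{e^(6t)}. So f(t) = t*e^(6t) = ∫₀ᵗ τ·e^(6(t-τ)) dτ

Final answer: ∫₀ᵗ τ·e^(6(t-τ)) dτ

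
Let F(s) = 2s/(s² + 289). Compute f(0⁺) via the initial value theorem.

f(0⁺) = lim_{s→∞} s·2s/(s² + 289) = lim_{s→∞} 2s²/(s² + 289) = 2

Final answer: 2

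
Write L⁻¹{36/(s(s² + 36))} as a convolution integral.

36/(s(s² + 36)) = (1/s)·(36/(s² + 36)) = L{1}·L{6·sin(6t)}. So f(t) = 1*(6·sin(6t)) = ∫₀ᵗ 6·sin(6τ) dτ

Final answer: ∫₀ᵗ 6·sin(6τ) dτ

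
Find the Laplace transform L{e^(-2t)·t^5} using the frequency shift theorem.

L{e^(at)·t^n} = n!/(s-a)^(n+1), so L{e^(-2t)·t^5} = 120/(s+2)^6

Final answer: 120/(s+2)^6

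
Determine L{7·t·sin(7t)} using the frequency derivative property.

L{sin(7t)} = 7/(s² + 49). By L{t·f(t)} = -F'(s): -d/ds[7/(s² + 49)] = -(7)·(-2s)/(s² + 49)² = 14s/(s² + 49)². Then L{7·t·sin(7t)} = 7·14s/(s² + 49)² = 98s/(s² + 49)²

Final answer: 98s/(s² + 49)²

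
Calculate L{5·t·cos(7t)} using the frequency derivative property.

L{cos(7t)} = s/(s² + 49). Derivative: d/ds[s/(s² + 49)] = [(s² + 49) - s·2s]/(s² + 49)² = (49 - s²)/(s² + 49)². So L{t·cos(7t)} = -F'(s) = (s² - 49)/(s² + 49)². Then L{5·t·cos(7t)} = 5·(s² - 49)/(s² + 49)²

Final answer: 5·(s² - 49)/(s² + 49)²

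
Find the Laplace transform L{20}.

L{20} = 20 · L{1} = 20/s

Final answer: 20/s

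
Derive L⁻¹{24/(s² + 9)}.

This is the form c·a/(s² + a²) with a = 3, c = 8. L⁻¹ = 8·sin(3t)

Final answer: 8·sin(3t)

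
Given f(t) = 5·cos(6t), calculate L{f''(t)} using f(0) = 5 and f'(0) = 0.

F(s) = 5s/(s² + 36). L{f''(t)} = s²F(s) - sf(0) - f'(0) = 5s³/(s² + 36) - 5s = (5s³ - 5s(s² + 36))/(s² + 36) = -180s/(s² + 36)

Final answer: -180s/(s² + 36)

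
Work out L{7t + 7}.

L{7t + 7} = 7·L{t} + 7·L{1} = 7/s² + 7/s

Final answer: 7/s² + 7/s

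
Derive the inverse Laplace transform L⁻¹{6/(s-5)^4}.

L⁻¹{n!/(s-a)^(n+1)} = t^n·e^(at), so L⁻¹{6/(s-5)^4} = t^3·e^(5t)

Final answer: t^3·e^(5t)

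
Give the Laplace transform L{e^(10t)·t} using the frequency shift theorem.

L{e^(at)·t^n} = n!/(s-a)^(n+1), so L{e^(10t)·t} = 1/(s-10)^2

Final answer: 1/(s-10)^2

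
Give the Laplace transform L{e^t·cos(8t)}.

L{e^(at)·cos(ωt)} = (s-a)/((s-a)² + ω²), so L{e^t·cos(8t)} = (s-1)/((s-1)² + 64)

Final answer: (s-1)/((s-1)² + 64)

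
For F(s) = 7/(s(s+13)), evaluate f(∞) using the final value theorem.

f(∞) = lim_{s→0} s·7/(s(s+13)) = lim_{s→0} 7/(s+13) = 7/13 = 7/13

Final answer: 7/13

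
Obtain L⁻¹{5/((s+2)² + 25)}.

Form: b/((s-a)² + b²) → e^(at)sin(bt). With a=-2, b=5

Final answer: e^(-2t)·sin(5t)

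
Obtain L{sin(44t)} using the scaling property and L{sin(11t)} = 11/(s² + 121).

Using L{f(at)} = (1/a)F(s/a) with a=4: L{sin(44t)} = (1/4) · 11/((s/4)² + 121) = (1/4) · 11·16/(s² + 1936) = 44/(s² + 1936)

Final answer: 44/(s² + 1936)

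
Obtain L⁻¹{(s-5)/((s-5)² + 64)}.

Using frequency shift: L⁻¹{(s-a)/((s-a)² + b²)} = e^(at)cos(bt). Here a=5, b=8

Final answer: e^(5t)·cos(8t)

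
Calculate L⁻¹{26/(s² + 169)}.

This is the form c·a/(s² + a²) with a = 13, c = 2. L⁻¹ = 2·sin(13t)

Final answer: 2·sin(13t)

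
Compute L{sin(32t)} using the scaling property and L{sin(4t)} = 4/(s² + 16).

Using L{f(at)} = (1/a)F(s/a) with a=8: L{sin(32t)} = (1/8) · 4/((s/8)² + 16) = (1/8) · 4·64/(s² + 1024) = 32/(s² + 1024)

Final answer: 32/(s² + 1024)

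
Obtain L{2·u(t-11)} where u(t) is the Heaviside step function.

L{u(t-a)} = e^(-as)/s. Here a=11, so L{u(t-11)} = e^(-11s)/s, and L{2·u(t-11)} = 2·e^(-11s)/s

Final answer: 2·e^(-11s)/s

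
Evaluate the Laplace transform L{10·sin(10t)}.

L{sin(ωt)} = ω/(s² + ω²), so L{sin(10t)} = 10/(s² + 100). Then L{10·sin(10t)} = 10·10/(s² + 100) = 100/(s² + 100)

Final answer: 100/(s² + 100)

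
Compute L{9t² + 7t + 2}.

L{9t² + 7t + 2} = 9·2/s³ + 7/s² + 2/s = 18/s³ + 7/s² + 2/s

Final answer: 18/s³ + 7/s² + 2/s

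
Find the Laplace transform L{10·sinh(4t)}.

L{sinh(ωt)} = ω/(s² - ω²), so L{sinh(4t)} = 4/(s² - 16). Then L{10·sinh(4t)} = 10·4/(s² - 16) = 40/(s² - 16)

Final answer: 40/(s² - 16)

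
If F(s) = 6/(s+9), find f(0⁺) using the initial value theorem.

f(0⁺) = lim_{s→∞} s·6/(s+9) = lim_{s→∞} 6s/(s+9) = 6

Final answer: 6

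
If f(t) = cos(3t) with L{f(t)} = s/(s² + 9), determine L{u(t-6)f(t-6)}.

Time shift theorem: L{u(t-a)f(t-a)} = e^(-as)F(s). Here a=6, F(s) = s/(s² + 9), so L{u(t-6)f(t-6)} = e^(-6s)·s/(s² + 9)

Final answer: e^(-6s)·s/(s² + 9)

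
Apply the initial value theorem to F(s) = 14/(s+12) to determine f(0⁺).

f(0⁺) = lim_{s→∞} s·14/(s+12) = lim_{s→∞} 14s/(s+12) = 14

Final answer: 14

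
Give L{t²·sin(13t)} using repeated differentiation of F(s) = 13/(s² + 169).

F(s) = 13/(s² + 169). F'(s) = -26s/(s² + 169)². F''(s) = -26(169 - 3s²)/(s² + 169)³ = (78s² - 4394)/(s² + 169)³. So L{t²·sin(13t)} = (-1)² F''(s) = (78s² - 4394)/(s² + 169)³

Final answer: (78s² - 4394)/(s² + 169)³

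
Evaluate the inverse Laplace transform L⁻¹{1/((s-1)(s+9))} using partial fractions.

Decompose: A/(s-1) + B/(s+9). A = 1/10, B = -1/10. f(t) = (e^t - e^(-9t))/10

Final answer: (e^t - e^(-9t))/10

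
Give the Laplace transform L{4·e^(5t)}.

L{e^(at)} = 1/(s-a), so L{e^(5t)} = 1/(s-5). Then L{4·e^(5t)} = 4/(s-5)

Final answer: 4/(s-5)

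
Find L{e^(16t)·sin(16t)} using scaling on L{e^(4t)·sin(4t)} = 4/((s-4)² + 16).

Scaling with a=4: L{e^(16t)·sin(16t)} = (1/4) · 4/((s/4-4)² + 16). Simplifying: 16/((s-16)² + 256)

Final answer: 16/((s-16)² + 256)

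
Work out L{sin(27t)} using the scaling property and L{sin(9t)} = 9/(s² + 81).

Using L{f(at)} = (1/a)F(s/a) with a=3: L{sin(27t)} = (1/3) · 9/((s/3)² + 81) = (1/3) · 9·9/(s² + 729) = 27/(s² + 729)

Final answer: 27/(s² + 729)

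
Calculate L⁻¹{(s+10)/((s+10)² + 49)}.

Using frequency shift: L⁻¹{(s-a)/((s-a)² + b²)} = e^(at)cos(bt). Here a=-10, b=7

Final answer: e^(-10t)·cos(7t)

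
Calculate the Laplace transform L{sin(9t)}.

L{sin(ωt)} = ω/(s² + ω²), so L{sin(9t)} = 9/(s² + 81)

Final answer: 9/(s² + 81)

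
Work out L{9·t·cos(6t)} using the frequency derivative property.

L{cos(6t)} = s/(s² + 36). Derivative: d/ds[s/(s² + 36)] = [(s² + 36) - s·2s]/(s² + 36)² = (36 - s²)/(s² + 36)². So L{t·cos(6t)} = -F'(s) = (s² - 36)/(s² + 36)². Then L{9·t·cos(6t)} = 9·(s² - 36)/(s² + 36)²

Final answer: 9·(s² - 36)/(s² + 36)²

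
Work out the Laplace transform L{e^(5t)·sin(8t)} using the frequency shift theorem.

Frequency shift: L{e^(at)f(t)} = F(s-a). L{e^(5t)·sin(8t)} = 8/((s-5)² + 64)

Final answer: 8/((s-5)² + 64)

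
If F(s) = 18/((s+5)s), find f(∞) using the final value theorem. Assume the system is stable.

f(∞) = lim_{s→0} sF(s) = lim_{s→0} 18/(s+5) = 18/5

Final answer: 18/5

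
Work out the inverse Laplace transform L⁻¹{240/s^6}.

L⁻¹{n!/s^(n+1)} = t^n with n=5. So L⁻¹{120/s^6} = t^5, and L⁻¹{240/s^6} = (240/120)·t^5 = 2·t^5

Final answer: 2·t^5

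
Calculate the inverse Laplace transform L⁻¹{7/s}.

L⁻¹{c/s} = c, so L⁻¹{7/s} = 7

Final answer: 7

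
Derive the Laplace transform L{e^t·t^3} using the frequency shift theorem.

L{e^(at)·t^n} = n!/(s-a)^(n+1), so L{e^t·t^3} = 6/(s-1)^4

Final answer: 6/(s-1)^4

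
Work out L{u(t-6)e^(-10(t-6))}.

u(t-a)f(t-a) with f(t)=e^(-10t). L{e^(-10t)} = 1/(s+10). By time shift: e^(-6s)/(s+10)

Final answer: e^(-6s)/(s+10)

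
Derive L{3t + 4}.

L{3t + 4} = 3·L{t} + 4·L{1} = 3/s² + 4/s

Final answer: 3/s² + 4/s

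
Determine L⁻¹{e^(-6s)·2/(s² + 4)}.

L⁻¹{2/(s² + 4)} = sin(2t). By the time shift theorem, L⁻¹{e^(-as)F(s)} = u(t-a)f(t-a) with a=6, so L⁻¹{e^(-6s)·2/(s² + 4)} = u(t-6)·sin(2(t-6))

Final answer: u(t-6)·sin(2(t-6))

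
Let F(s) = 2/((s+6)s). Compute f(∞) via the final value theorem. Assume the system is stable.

f(∞) = lim_{s→0} sF(s) = lim_{s→0} 2/(s+6) = 1/3

Final answer: 1/3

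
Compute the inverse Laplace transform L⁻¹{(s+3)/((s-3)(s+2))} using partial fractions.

Using partial fractions, f(t) = (6e^(3t) - e^(-2t))/5

Final answer: (6e^(3t) - e^(-2t))/5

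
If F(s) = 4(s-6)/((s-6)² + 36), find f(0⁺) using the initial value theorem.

f(0⁺) = lim_{s→∞} sF(s) = lim_{s→∞} 4s(s-6)/((s-6)² + 36) = 4

Final answer: 4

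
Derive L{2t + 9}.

L{2t + 9} = 2·L{t} + 9·L{1} = 2/s² + 9/s

Final answer: 2/s² + 9/s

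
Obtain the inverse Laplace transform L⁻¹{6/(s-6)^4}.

L⁻¹{n!/(s-a)^(n+1)} = t^n·e^(at), so L⁻¹{6/(s-6)^4} = t^3·e^(6t)

Final answer: t^3·e^(6t)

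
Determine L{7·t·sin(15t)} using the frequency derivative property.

L{sin(15t)} = 15/(s² + 225). By L{t·f(t)} = -F'(s): -d/ds[15/(s² + 225)] = -(15)·(-2s)/(s² + 225)² = 30s/(s² + 225)². Then L{7·t·sin(15t)} = 7·30s/(s² + 225)² = 210s/(s² + 225)²

Final answer: 210s/(s² + 225)²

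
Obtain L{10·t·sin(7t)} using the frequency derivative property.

L{sin(7t)} = 7/(s² + 49). By L{t·f(t)} = -F'(s): -d/ds[7/(s² + 49)] = -(7)·(-2s)/(s² + 49)² = 14s/(s² + 49)². Then L{10·t·sin(7t)} = 10·14s/(s² + 49)² = 140s/(s² + 49)²

Final answer: 140s/(s² + 49)²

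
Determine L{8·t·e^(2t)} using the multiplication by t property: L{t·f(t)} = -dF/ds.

Using L{t^n·e^(at)} = n!/(s-a)^(n+1), L{t·e^(2t)} = 1/(s-2)^2, so L{8·t·e^(2t)} = 8·1/(s-2)^2 = 8/(s-2)^2

Final answer: 8/(s-2)^2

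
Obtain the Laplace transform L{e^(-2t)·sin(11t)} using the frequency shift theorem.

Frequency shift: L{e^(at)f(t)} = F(s-a). L{e^(-2t)·sin(11t)} = 11/((s+2)² + 121)

Final answer: 11/((s+2)² + 121)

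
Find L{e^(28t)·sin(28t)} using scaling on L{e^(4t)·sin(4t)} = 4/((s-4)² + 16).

Scaling with a=7: L{e^(28t)·sin(28t)} = (1/7) · 4/((s/7-4)² + 16). Simplifying: 28/((s-28)² + 784)

Final answer: 28/((s-28)² + 784)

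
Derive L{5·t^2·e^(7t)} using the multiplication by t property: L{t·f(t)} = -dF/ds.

Using L{t^n·e^(at)} = n!/(s-a)^(n+1), L{t^2·e^(7t)} = 2/(s-7)^3, so L{5·t^2·e^(7t)} = 5·2/(s-7)^3 = 10/(s-7)^3

Final answer: 10/(s-7)^3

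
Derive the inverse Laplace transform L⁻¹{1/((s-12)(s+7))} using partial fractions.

Decompose: A/(s-12) + B/(s+7). A = 1/19, B = -1/19. f(t) = (e^(12t) - e^(-7t))/19

Final answer: (e^(12t) - e^(-7t))/19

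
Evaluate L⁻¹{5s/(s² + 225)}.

This is the form c·s/(s² + a²) with a = 15, c = 5. L⁻¹ = 5·cos(15t)

Final answer: 5·cos(15t)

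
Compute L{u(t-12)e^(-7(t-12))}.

u(t-a)f(t-a) with f(t)=e^(-7t). L{e^(-7t)} = 1/(s+7). By time shift: e^(-12s)/(s+7)

Final answer: e^(-12s)/(s+7)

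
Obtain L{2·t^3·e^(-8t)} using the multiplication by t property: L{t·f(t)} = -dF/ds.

Using L{t^n·e^(at)} = n!/(s-a)^(n+1), L{t^3·e^(-8t)} = 6/(s+8)^4, so L{2·t^3·e^(-8t)} = 2·6/(s+8)^4 = 12/(s+8)^4

Final answer: 12/(s+8)^4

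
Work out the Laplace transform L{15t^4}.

L{15t^4} = 15 · L{t^4} = 15 · 24/s^5 = 360/s^5

Final answer: 360/s^5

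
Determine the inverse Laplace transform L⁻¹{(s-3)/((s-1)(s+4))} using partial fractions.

Using partial fractions, f(t) = (-2e^t + 7e^(-4t))/5

Final answer: (-2e^t + 7e^(-4t))/5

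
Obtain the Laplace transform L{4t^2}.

L{4t^2} = 4 · L{t^2} = 4 · 2/s^3 = 8/s^3

Final answer: 8/s^3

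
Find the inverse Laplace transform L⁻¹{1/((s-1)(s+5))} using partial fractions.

Decompose: A/(s-1) + B/(s+5). A = 1/6, B = -1/6. f(t) = (e^t - e^(-5t))/6

Final answer: (e^t - e^(-5t))/6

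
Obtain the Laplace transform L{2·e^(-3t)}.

L{e^(at)} = 1/(s-a), so L{e^(-3t)} = 1/(s+3). Then L{2·e^(-3t)} = 2/(s+3)

Final answer: 2/(s+3)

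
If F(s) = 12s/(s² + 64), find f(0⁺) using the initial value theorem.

f(0⁺) = lim_{s→∞} s·12s/(s² + 64) = lim_{s→∞} 12s²/(s² + 64) = 12

Final answer: 12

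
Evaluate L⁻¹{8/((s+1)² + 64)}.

Form: b/((s-a)² + b²) → e^(at)sin(bt). With a=-1, b=8

Final answer: e^(-t)·sin(8t)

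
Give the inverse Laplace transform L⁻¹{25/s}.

L⁻¹{c/s} = c, so L⁻¹{25/s} = 25

Final answer: 25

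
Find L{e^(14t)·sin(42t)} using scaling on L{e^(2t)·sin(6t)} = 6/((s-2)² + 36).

Scaling with a=7: L{e^(14t)·sin(42t)} = (1/7) · 6/((s/7-2)² + 36). Simplifying: 42/((s-14)² + 1764)

Final answer: 42/((s-14)² + 1764)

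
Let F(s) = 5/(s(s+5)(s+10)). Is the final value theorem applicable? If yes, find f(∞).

Poles of sF(s) = 5/((s+5)(s+10)) are at s = -5 and s = -10, both in the left half-plane. Theorem applies. f(∞) = lim_{s→0} sF(s) = 5/(5·10) = 1/10

Final answer: 1/10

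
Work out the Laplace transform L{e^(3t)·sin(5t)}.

L{e^(at)·sin(ωt)} = ω/((s-a)² + ω²), so L{e^(3t)·sin(5t)} = 5/((s-3)² + 25)

Final answer: 5/((s-3)² + 25)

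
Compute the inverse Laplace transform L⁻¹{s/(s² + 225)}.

L⁻¹{s/(s² + 225)} = cos(15t)

Final answer: cos(15t)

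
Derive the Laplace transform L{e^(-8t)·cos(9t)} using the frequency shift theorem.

Frequency shift: L{e^(at)f(t)} = F(s-a). L{e^(-8t)·cos(9t)} = (s+8)/((s+8)² + 81)

Final answer: (s+8)/((s+8)² + 81)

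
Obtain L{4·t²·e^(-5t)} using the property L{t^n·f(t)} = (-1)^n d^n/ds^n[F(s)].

L{e^(-5t)} = 1/(s+5). d/ds[1/(s+5)] = -1/(s+5)². d²/ds²[1/(s+5)] = 2/(s+5)³. So L{t²·e^(-5t)} = (-1)² · 2/(s+5)³ = 2/(s+5)³. Then L{4·t²·e^(-5t)} = 4·2/(s+5)³ = 8/(s+5)³

Final answer: 8/(s+5)³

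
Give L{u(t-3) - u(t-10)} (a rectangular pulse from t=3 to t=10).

L{u(t-a)} = e^(-as)/s. L{u(t-3) - u(t-10)} = (e^(-3s) - e^(-10s))/s

Final answer: (e^(-3s) - e^(-10s))/s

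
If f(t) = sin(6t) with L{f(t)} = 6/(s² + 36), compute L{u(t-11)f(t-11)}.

Time shift theorem: L{u(t-a)f(t-a)} = e^(-as)F(s). Here a=11, F(s) = 6/(s² + 36), so L{u(t-11)f(t-11)} = e^(-11s)·6/(s² + 36)

Final answer: e^(-11s)·6/(s² + 36)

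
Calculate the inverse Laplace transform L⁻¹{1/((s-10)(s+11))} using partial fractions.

Decompose: A/(s-10) + B/(s+11). A = 1/21, B = -1/21. f(t) = (e^(10t) - e^(-11t))/21

Final answer: (e^(10t) - e^(-11t))/21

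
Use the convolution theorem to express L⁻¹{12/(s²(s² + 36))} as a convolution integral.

12/(s²(s² + 36)) = (1/s²)·(12/(s² + 36)) = L{t}·L{2·sin(6t)}. So f(t) = t*(2·sin(6t)) = ∫₀ᵗ 2τ·sin(6(t-τ)) dτ

Final answer: ∫₀ᵗ 2τ·sin(6(t-τ)) dτ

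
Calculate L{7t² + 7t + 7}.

L{7t² + 7t + 7} = 7·2/s³ + 7/s² + 7/s = 14/s³ + 7/s² + 7/s

Final answer: 14/s³ + 7/s² + 7/s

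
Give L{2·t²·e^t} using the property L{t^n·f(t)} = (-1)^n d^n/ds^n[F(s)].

L{e^t} = 1/(s-1). d/ds[1/(s-1)] = -1/(s-1)². d²/ds²[1/(s-1)] = 2/(s-1)³. So L{t²·e^t} = (-1)² · 2/(s-1)³ = 2/(s-1)³. Then L{2·t²·e^t} = 2·2/(s-1)³ = 4/(s-1)³

Final answer: 4/(s-1)³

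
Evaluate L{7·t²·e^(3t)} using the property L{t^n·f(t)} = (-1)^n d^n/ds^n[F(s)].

L{e^(3t)} = 1/(s-3). d/ds[1/(s-3)] = -1/(s-3)². d²/ds²[1/(s-3)] = 2/(s-3)³. So L{t²·e^(3t)} = (-1)² · 2/(s-3)³ = 2/(s-3)³. Then L{7·t²·e^(3t)} = 7·2/(s-3)³ = 14/(s-3)³

Final answer: 14/(s-3)³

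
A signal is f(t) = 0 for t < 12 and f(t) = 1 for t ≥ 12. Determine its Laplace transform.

f(t) = u(t-12). L{u(t-12)} = e^(-12s)/s, so L{f(t)} = e^(-12s)/s

Final answer: e^(-12s)/s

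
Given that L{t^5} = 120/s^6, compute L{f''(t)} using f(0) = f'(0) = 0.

L{f''(t)} = s²F(s) - sf(0) - f'(0) = s²·120/s^6 - 0 - 0 = 120/s^4

Final answer: 120/s^4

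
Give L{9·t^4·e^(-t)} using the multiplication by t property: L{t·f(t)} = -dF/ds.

Using L{t^n·e^(at)} = n!/(s-a)^(n+1), L{t^4·e^(-t)} = 24/(s+1)^5, so L{9·t^4·e^(-t)} = 9·24/(s+1)^5 = 216/(s+1)^5

Final answer: 216/(s+1)^5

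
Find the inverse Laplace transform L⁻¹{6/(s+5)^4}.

L⁻¹{n!/(s-a)^(n+1)} = t^n·e^(at), so L⁻¹{6/(s+5)^4} = t^3·e^(-5t)

Final answer: t^3·e^(-5t)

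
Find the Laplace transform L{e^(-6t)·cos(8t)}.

L{e^(at)·cos(ωt)} = (s-a)/((s-a)² + ω²), so L{e^(-6t)·cos(8t)} = (s+6)/((s+6)² + 64)

Final answer: (s+6)/((s+6)² + 64)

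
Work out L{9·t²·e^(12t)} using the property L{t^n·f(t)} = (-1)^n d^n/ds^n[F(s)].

L{e^(12t)} = 1/(s-12). d/ds[1/(s-12)] = -1/(s-12)². d²/ds²[1/(s-12)] = 2/(s-12)³. So L{t²·e^(12t)} = (-1)² · 2/(s-12)³ = 2/(s-12)³. Then L{9·t²·e^(12t)} = 9·2/(s-12)³ = 18/(s-12)³

Final answer: 18/(s-12)³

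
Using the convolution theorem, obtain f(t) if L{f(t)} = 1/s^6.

1/s^6 = (1/s)·(1/s^5) = L{1}·L{t^4/24}. By convolution, f(t) = 1*t^4/24 = ∫₀ᵗ 1·τ^4/24 dτ = t^5/120

Final answer: t^5/120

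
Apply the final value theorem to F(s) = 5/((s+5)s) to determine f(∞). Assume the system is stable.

f(∞) = lim_{s→0} sF(s) = lim_{s→0} 5/(s+5) = 1

Final answer: 1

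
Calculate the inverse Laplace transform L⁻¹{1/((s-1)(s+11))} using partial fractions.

Decompose: A/(s-1) + B/(s+11). A = 1/12, B = -1/12. f(t) = (e^t - e^(-11t))/12

Final answer: (e^t - e^(-11t))/12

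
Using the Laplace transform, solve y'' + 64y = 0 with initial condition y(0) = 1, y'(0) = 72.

L{y''} + 64L{y} = 0. s²Y - s - 72 + 64Y = 0. Y(s² + 64) = s + 72. Y = (s + 72)/(s² + 64). Inverting: y(t) = cos(8t) + 9sin(8t)

Final answer: y(t) = cos(8t) + 9sin(8t)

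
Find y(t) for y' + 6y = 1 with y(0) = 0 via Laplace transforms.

sY + 6Y = 1/s. Y = 1/(s(s+6)). Partial fractions: Y = 1/6/s - 1/6/(s+6)

Final answer: y(t) = 1/6(1 - e^(-6t))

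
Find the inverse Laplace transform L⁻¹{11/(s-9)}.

L⁻¹{1/(s-a)} = e^(at), so L⁻¹{1/(s-9)} = e^(9t), and L⁻¹{11/(s-9)} = 11·e^(9t)

Final answer: 11·e^(9t)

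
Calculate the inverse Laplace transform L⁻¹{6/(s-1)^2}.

L⁻¹{n!/(s-a)^(n+1)} = t^n·e^(at) with n=1, a=1. So L⁻¹{1/(s-1)^2} = t·e^t, and L⁻¹{6/(s-1)^2} = (6/1)·t·e^t = 6·t·e^t

Final answer: 6·t·e^t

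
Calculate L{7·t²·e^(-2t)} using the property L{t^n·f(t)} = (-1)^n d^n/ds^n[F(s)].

L{e^(-2t)} = 1/(s+2). d/ds[1/(s+2)] = -1/(s+2)². d²/ds²[1/(s+2)] = 2/(s+2)³. So L{t²·e^(-2t)} = (-1)² · 2/(s+2)³ = 2/(s+2)³. Then L{7·t²·e^(-2t)} = 7·2/(s+2)³ = 14/(s+2)³

Final answer: 14/(s+2)³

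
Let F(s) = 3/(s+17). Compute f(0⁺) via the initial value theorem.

f(0⁺) = lim_{s→∞} s·3/(s+17) = lim_{s→∞} 3s/(s+17) = 3

Final answer: 3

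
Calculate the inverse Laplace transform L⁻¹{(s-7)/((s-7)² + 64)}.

Using frequency shift, L⁻¹{(s-7)/((s-7)² + 64)} = e^(7t)·cos(8t)

Final answer: e^(7t)·cos(8t)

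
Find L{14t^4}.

L{t^n} = n!/s^(n+1). So L{14t^4} = 14·4!/s^5 = 336/s^5

Final answer: 336/s^5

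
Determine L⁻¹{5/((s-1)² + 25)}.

Form: b/((s-a)² + b²) → e^(at)sin(bt). With a=1, b=5

Final answer: e^t·sin(5t)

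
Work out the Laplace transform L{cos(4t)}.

L{cos(ωt)} = s/(s² + ω²), so L{cos(4t)} = s/(s² + 16)

Final answer: s/(s² + 16)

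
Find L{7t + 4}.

L{7t + 4} = 7·L{t} + 4·L{1} = 7/s² + 4/s

Final answer: 7/s² + 4/s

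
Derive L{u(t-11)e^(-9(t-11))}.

u(t-a)f(t-a) with f(t)=e^(-9t). L{e^(-9t)} = 1/(s+9). By time shift: e^(-11s)/(s+9)

Final answer: e^(-11s)/(s+9)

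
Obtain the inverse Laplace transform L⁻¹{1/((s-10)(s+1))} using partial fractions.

Decompose: A/(s-10) + B/(s+1). A = 1/11, B = -1/11. f(t) = (e^(10t) - e^(-t))/11

Final answer: (e^(10t) - e^(-t))/11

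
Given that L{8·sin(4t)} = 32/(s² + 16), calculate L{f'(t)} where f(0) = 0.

L{f'(t)} = s·F(s) - f(0) = s·32/(s² + 16) - 0 = 32s/(s² + 16)

Final answer: 32s/(s² + 16)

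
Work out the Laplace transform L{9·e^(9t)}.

L{e^(at)} = 1/(s-a), so L{e^(9t)} = 1/(s-9). Then L{9·e^(9t)} = 9/(s-9)

Final answer: 9/(s-9)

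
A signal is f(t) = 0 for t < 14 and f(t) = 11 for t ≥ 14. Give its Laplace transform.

f(t) = 11·u(t-14). L{u(t-14)} = e^(-14s)/s, so L{f(t)} = 11·e^(-14s)/s

Final answer: 11·e^(-14s)/s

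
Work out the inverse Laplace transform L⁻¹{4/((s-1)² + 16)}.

Using frequency shift, L⁻¹{4/((s-1)² + 16)} = e^t·sin(4t)

Final answer: e^t·sin(4t)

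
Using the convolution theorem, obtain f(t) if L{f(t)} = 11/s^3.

11/s^3 = (11/s)·(1/s^2) = L{11}·L{t}. By convolution, f(t) = 11*t = ∫₀ᵗ 11·τ dτ = 11·t²/2

Final answer: 11·t²/2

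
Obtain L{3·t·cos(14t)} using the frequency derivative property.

L{cos(14t)} = s/(s² + 196). Derivative: d/ds[s/(s² + 196)] = [(s² + 196) - s·2s]/(s² + 196)² = (196 - s²)/(s² + 196)². So L{t·cos(14t)} = -F'(s) = (s² - 196)/(s² + 196)². Then L{3·t·cos(14t)} = 3·(s² - 196)/(s² + 196)²

Final answer: 3·(s² - 196)/(s² + 196)²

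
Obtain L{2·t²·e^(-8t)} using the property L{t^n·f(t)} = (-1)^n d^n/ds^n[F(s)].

L{e^(-8t)} = 1/(s+8). d/ds[1/(s+8)] = -1/(s+8)². d²/ds²[1/(s+8)] = 2/(s+8)³. So L{t²·e^(-8t)} = (-1)² · 2/(s+8)³ = 2/(s+8)³. Then L{2·t²·e^(-8t)} = 2·2/(s+8)³ = 4/(s+8)³

Final answer: 4/(s+8)³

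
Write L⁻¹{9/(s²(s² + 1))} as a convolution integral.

9/(s²(s² + 1)) = (1/s²)·(9/(s² + 1)) = L{t}·L{9·sin(t)}. So f(t) = t*(9·sin(t)) = ∫₀ᵗ 9τ·sin((t-τ)) dτ

Final answer: ∫₀ᵗ 9τ·sin((t-τ)) dτ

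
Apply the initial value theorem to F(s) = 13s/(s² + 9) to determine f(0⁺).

f(0⁺) = lim_{s→∞} s·13s/(s² + 9) = lim_{s→∞} 13s²/(s² + 9) = 13

Final answer: 13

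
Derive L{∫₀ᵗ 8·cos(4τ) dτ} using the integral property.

L{∫₀ᵗ f(τ)dτ} = F(s)/s with F(s) = 8s/(s² + 16), so the result is (8s/(s² + 16))/s = 8/(s² + 16)

Final answer: 8/(s² + 16)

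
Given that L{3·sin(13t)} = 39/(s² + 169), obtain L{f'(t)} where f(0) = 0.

L{f'(t)} = s·F(s) - f(0) = s·39/(s² + 169) - 0 = 39s/(s² + 169)

Final answer: 39s/(s² + 169)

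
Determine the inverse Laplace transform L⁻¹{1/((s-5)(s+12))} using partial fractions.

Decompose: A/(s-5) + B/(s+12). A = 1/17, B = -1/17. f(t) = (e^(5t) - e^(-12t))/17

Final answer: (e^(5t) - e^(-12t))/17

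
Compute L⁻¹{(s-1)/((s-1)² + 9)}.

Using frequency shift: L⁻¹{(s-a)/((s-a)² + b²)} = e^(at)cos(bt). Here a=1, b=3

Final answer: e^t·cos(3t)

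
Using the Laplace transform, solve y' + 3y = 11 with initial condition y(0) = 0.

sY + 3Y = 11/s. Y = 11/(s(s+3)). Partial fractions: Y = 11/3/s - 11/3/(s+3)

Final answer: y(t) = 11/3(1 - e^(-3t))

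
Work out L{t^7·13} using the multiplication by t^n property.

L{13} = 13/s. d^1/ds^1[1/s] = -1/s². d^2/ds^2[1/s] = 2/s^3. d^3/ds^3[1/s] = -6/s^4. d^4/ds^4[1/s] = 24/s^5. d^5/ds^5[1/s] = -120/s^6. d^6/ds^6[1/s] = 720/s^7. d^7/ds^7[1/s] = -5040/s^8. So L{t^7} = (-1)^{7}·-5040/s^8 = 5040/s^8. Then L{t^7·13} = 13·5040/s^8 = 65520/s^8

Final answer: 65520/s^8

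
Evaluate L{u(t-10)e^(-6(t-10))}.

u(t-a)f(t-a) with f(t)=e^(-6t). L{e^(-6t)} = 1/(s+6). By time shift: e^(-10s)/(s+6)

Final answer: e^(-10s)/(s+6)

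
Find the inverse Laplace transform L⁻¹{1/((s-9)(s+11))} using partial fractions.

Decompose: A/(s-9) + B/(s+11). A = 1/20, B = -1/20. f(t) = (e^(9t) - e^(-11t))/20

Final answer: (e^(9t) - e^(-11t))/20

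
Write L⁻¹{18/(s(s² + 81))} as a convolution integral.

18/(s(s² + 81)) = (1/s)·(18/(s² + 81)) = L{1}·L{2·sin(9t)}. So f(t) = 1*(2·sin(9t)) = ∫₀ᵗ 2·sin(9τ) dτ

Final answer: ∫₀ᵗ 2·sin(9τ) dτ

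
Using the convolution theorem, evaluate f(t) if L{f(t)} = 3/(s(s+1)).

3/(s(s+1)) = (3/s)·(1/(s+1)) = L{3}·L{e^(-t)}. By convolution, f(t) = 3*e^(-t) = ∫₀ᵗ 3·e^(-τ) dτ = 3·(1 - e^(-t))/1

Final answer: 3·(1 - e^(-t))/1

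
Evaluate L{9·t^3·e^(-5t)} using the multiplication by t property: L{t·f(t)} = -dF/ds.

Using L{t^n·e^(at)} = n!/(s-a)^(n+1), L{t^3·e^(-5t)} = 6/(s+5)^4, so L{9·t^3·e^(-5t)} = 9·6/(s+5)^4 = 54/(s+5)^4

Final answer: 54/(s+5)^4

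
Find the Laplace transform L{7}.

L{7} = 7 · L{1} = 7/s

Final answer: 7/s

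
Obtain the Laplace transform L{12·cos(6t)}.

L{cos(ωt)} = s/(s² + ω²), so L{cos(6t)} = s/(s² + 36). Then L{12·cos(6t)} = 12·s/(s² + 36) = 12s/(s² + 36)

Final answer: 12s/(s² + 36)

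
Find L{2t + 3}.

L{2t + 3} = 2·L{t} + 3·L{1} = 2/s² + 3/s

Final answer: 2/s² + 3/s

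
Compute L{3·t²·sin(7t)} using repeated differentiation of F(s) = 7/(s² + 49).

F(s) = 7/(s² + 49). F'(s) = -14s/(s² + 49)². F''(s) = -14(49 - 3s²)/(s² + 49)³ = (42s² - 686)/(s² + 49)³. So L{t²·sin(7t)} = (-1)² F''(s) = (42s² - 686)/(s² + 49)³. Then L{3·t²·sin(7t)} = 3·(42s² - 686)/(s² + 49)³ = (126s² - 2058)/(s² + 49)³

Final answer: (126s² - 2058)/(s² + 49)³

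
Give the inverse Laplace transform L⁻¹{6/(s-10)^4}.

L⁻¹{n!/(s-a)^(n+1)} = t^n·e^(at), so L⁻¹{6/(s-10)^4} = t^3·e^(10t)

Final answer: t^3·e^(10t)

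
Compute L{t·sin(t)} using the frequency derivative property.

L{sin(t)} = 1/(s² + 1). By L{t·f(t)} = -F'(s): -d/ds[1/(s² + 1)] = -(1)·(-2s)/(s² + 1)² = 2s/(s² + 1)²

Final answer: 2s/(s² + 1)²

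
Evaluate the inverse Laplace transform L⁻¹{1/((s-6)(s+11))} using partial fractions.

Decompose: A/(s-6) + B/(s+11). A = 1/17, B = -1/17. f(t) = (e^(6t) - e^(-11t))/17

Final answer: (e^(6t) - e^(-11t))/17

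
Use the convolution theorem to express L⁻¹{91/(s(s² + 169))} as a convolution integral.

91/(s(s² + 169)) = (1/s)·(91/(s² + 169)) = L{1}·L{7·sin(13t)}. So f(t) = 1*(7·sin(13t)) = ∫₀ᵗ 7·sin(13τ) dτ

Final answer: ∫₀ᵗ 7·sin(13τ) dτ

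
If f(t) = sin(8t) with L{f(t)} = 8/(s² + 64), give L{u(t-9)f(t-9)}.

Time shift theorem: L{u(t-a)f(t-a)} = e^(-as)F(s). Here a=9, F(s) = 8/(s² + 64), so L{u(t-9)f(t-9)} = e^(-9s)·8/(s² + 64)

Final answer: e^(-9s)·8/(s² + 64)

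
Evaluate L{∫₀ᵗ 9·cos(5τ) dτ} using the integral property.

L{∫₀ᵗ f(τ)dτ} = F(s)/s with F(s) = 9s/(s² + 25), so the result is (9s/(s² + 25))/s = 9/(s² + 25)

Final answer: 9/(s² + 25)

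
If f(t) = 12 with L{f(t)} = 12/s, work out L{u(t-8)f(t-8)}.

Time shift theorem: L{u(t-a)f(t-a)} = e^(-as)F(s). Here a=8, F(s) = 12/s, so L{u(t-8)f(t-8)} = e^(-8s)·12/s

Final answer: e^(-8s)·12/s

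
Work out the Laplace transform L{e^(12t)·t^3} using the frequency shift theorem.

L{e^(at)·t^n} = n!/(s-a)^(n+1), so L{e^(12t)·t^3} = 6/(s-12)^4

Final answer: 6/(s-12)^4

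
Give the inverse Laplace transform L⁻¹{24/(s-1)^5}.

L⁻¹{n!/(s-a)^(n+1)} = t^n·e^(at), so L⁻¹{24/(s-1)^5} = t^4·e^t

Final answer: t^4·e^t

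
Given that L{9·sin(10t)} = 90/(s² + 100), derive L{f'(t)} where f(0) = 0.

L{f'(t)} = s·F(s) - f(0) = s·90/(s² + 100) - 0 = 90s/(s² + 100)

Final answer: 90s/(s² + 100)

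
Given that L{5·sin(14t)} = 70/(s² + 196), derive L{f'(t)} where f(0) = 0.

L{f'(t)} = s·F(s) - f(0) = s·70/(s² + 196) - 0 = 70s/(s² + 196)

Final answer: 70s/(s² + 196)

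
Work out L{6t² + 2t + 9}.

L{6t² + 2t + 9} = 6·2/s³ + 2/s² + 9/s = 12/s³ + 2/s² + 9/s

Final answer: 12/s³ + 2/s² + 9/s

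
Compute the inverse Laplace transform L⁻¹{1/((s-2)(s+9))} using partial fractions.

Decompose: A/(s-2) + B/(s+9). A = 1/11, B = -1/11. f(t) = (e^(2t) - e^(-9t))/11

Final answer: (e^(2t) - e^(-9t))/11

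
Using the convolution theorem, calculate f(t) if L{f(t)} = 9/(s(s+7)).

9/(s(s+7)) = (9/s)·(1/(s+7)) = L{9}·L{e^(-7t)}. By convolution, f(t) = 9*e^(-7t) = ∫₀ᵗ 9·e^(-7τ) dτ = 9·(1 - e^(-7t))/7

Final answer: 9·(1 - e^(-7t))/7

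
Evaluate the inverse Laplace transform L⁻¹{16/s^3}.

L⁻¹{n!/s^(n+1)} = t^n with n=2. So L⁻¹{2/s^3} = t^2, and L⁻¹{16/s^3} = (16/2)·t^2 = 8·t^2

Final answer: 8·t^2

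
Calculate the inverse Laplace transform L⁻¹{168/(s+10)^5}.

L⁻¹{n!/(s-a)^(n+1)} = t^n·e^(at) with n=4, a=-10. So L⁻¹{24/(s+10)^5} = t^4·e^(-10t), and L⁻¹{168/(s+10)^5} = (168/24)·t^4·e^(-10t) = 7·t^4·e^(-10t)

Final answer: 7·t^4·e^(-10t)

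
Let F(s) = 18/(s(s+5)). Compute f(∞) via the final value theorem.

f(∞) = lim_{s→0} s·18/(s(s+5)) = lim_{s→0} 18/(s+5) = 18/5 = 18/5

Final answer: 18/5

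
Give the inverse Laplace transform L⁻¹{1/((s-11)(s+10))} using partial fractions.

Decompose: A/(s-11) + B/(s+10). A = 1/21, B = -1/21. f(t) = (e^(11t) - e^(-10t))/21

Final answer: (e^(11t) - e^(-10t))/21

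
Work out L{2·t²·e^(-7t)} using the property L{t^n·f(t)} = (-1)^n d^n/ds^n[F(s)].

L{e^(-7t)} = 1/(s+7). d/ds[1/(s+7)] = -1/(s+7)². d²/ds²[1/(s+7)] = 2/(s+7)³. So L{t²·e^(-7t)} = (-1)² · 2/(s+7)³ = 2/(s+7)³. Then L{2·t²·e^(-7t)} = 2·2/(s+7)³ = 4/(s+7)³

Final answer: 4/(s+7)³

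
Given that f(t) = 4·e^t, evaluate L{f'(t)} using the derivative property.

f(0) = 4, F(s) = 4/(s-1). L{f'(t)} = s·F(s) - f(0) = 4s/(s-1) - 4 = (4s - 4(s-1))/(s-1) = 4/(s-1)

Final answer: 4/(s-1)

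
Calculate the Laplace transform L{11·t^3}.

L{t^n} = n!/s^(n+1), so L{t^3} = 6/s^4. Then L{11·t^3} = 11·6/s^4 = 66/s^4

Final answer: 66/s^4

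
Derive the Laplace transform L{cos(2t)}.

L{cos(ωt)} = s/(s² + ω²), so L{cos(2t)} = s/(s² + 4)

Final answer: s/(s² + 4)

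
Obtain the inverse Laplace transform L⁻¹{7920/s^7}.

L⁻¹{n!/s^(n+1)} = t^n with n=6. So L⁻¹{720/s^7} = t^6, and L⁻¹{7920/s^7} = (7920/720)·t^6 = 11·t^6

Final answer: 11·t^6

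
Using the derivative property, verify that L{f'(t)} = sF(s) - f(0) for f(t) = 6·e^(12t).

f'(t) = 72e^(12t). Direct: L{f'(t)} = 72/(s-12). Property: s·6/(s-12) - 6 = (6s - 6(s-12))/(s-12) = 72/(s-12). ✓

Final answer: 72/(s-12)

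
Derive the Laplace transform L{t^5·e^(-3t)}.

L{t^n·e^(at)} = n!/(s-a)^(n+1), so L{t^5·e^(-3t)} = 120/(s+3)^6

Final answer: 120/(s+3)^6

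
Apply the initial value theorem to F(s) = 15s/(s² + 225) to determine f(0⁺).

f(0⁺) = lim_{s→∞} s·15s/(s² + 225) = lim_{s→∞} 15s²/(s² + 225) = 15

Final answer: 15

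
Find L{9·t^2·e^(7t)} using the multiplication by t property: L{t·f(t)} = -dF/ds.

Using L{t^n·e^(at)} = n!/(s-a)^(n+1), L{t^2·e^(7t)} = 2/(s-7)^3, so L{9·t^2·e^(7t)} = 9·2/(s-7)^3 = 18/(s-7)^3

Final answer: 18/(s-7)^3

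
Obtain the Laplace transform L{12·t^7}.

L{t^n} = n!/s^(n+1), so L{t^7} = 5040/s^8. Then L{12·t^7} = 12·5040/s^8 = 60480/s^8

Final answer: 60480/s^8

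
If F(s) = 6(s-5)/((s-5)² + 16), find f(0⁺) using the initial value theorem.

f(0⁺) = lim_{s→∞} sF(s) = lim_{s→∞} 6s(s-5)/((s-5)² + 16) = 6

Final answer: 6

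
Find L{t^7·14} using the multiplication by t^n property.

L{14} = 14/s. d^1/ds^1[1/s] = -1/s². d^2/ds^2[1/s] = 2/s^3. d^3/ds^3[1/s] = -6/s^4. d^4/ds^4[1/s] = 24/s^5. d^5/ds^5[1/s] = -120/s^6. d^6/ds^6[1/s] = 720/s^7. d^7/ds^7[1/s] = -5040/s^8. So L{t^7} = (-1)^{7}·-5040/s^8 = 5040/s^8. Then L{t^7·14} = 14·5040/s^8 = 70560/s^8

Final answer: 70560/s^8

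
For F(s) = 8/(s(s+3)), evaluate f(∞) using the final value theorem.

f(∞) = lim_{s→0} s·8/(s(s+3)) = lim_{s→0} 8/(s+3) = 8/3 = 8/3

Final answer: 8/3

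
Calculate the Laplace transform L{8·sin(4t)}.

L{sin(ωt)} = ω/(s² + ω²), so L{sin(4t)} = 4/(s² + 16). Then L{8·sin(4t)} = 8·4/(s² + 16) = 32/(s² + 16)

Final answer: 32/(s² + 16)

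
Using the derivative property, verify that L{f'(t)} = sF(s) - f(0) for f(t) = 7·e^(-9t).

f'(t) = -63e^(-9t). Direct: L{f'(t)} = -63/(s+9). Property: s·7/(s+9) - 7 = (7s - 7(s+9))/(s+9) = -63/(s+9). ✓

Final answer: -63/(s+9)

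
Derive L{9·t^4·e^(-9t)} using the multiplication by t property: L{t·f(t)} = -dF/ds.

Using L{t^n·e^(at)} = n!/(s-a)^(n+1), L{t^4·e^(-9t)} = 24/(s+9)^5, so L{9·t^4·e^(-9t)} = 9·24/(s+9)^5 = 216/(s+9)^5

Final answer: 216/(s+9)^5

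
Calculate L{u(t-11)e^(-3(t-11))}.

u(t-a)f(t-a) with f(t)=e^(-3t). L{e^(-3t)} = 1/(s+3). By time shift: e^(-11s)/(s+3)

Final answer: e^(-11s)/(s+3)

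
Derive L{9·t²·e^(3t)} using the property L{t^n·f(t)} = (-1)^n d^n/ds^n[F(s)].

L{e^(3t)} = 1/(s-3). d/ds[1/(s-3)] = -1/(s-3)². d²/ds²[1/(s-3)] = 2/(s-3)³. So L{t²·e^(3t)} = (-1)² · 2/(s-3)³ = 2/(s-3)³. Then L{9·t²·e^(3t)} = 9·2/(s-3)³ = 18/(s-3)³

Final answer: 18/(s-3)³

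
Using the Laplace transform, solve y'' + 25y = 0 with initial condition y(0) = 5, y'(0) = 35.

L{y''} + 25L{y} = 0. s²Y - 5s - 35 + 25Y = 0. Y(s² + 25) = 5s + 35. Y = (5s + 35)/(s² + 25). Inverting: y(t) = 5cos(5t) + 7sin(5t)

Final answer: y(t) = 5cos(5t) + 7sin(5t)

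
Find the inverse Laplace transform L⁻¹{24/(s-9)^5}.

L⁻¹{n!/(s-a)^(n+1)} = t^n·e^(at), so L⁻¹{24/(s-9)^5} = t^4·e^(9t)

Final answer: t^4·e^(9t)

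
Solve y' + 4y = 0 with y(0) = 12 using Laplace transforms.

L{y'} + 4L{y} = 0. sY - 12 + 4Y = 0. Y(s+4) = 12. Y = 12/(s+4)

Final answer: y(t) = 12e^(-4t)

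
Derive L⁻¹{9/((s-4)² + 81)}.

Form: b/((s-a)² + b²) → e^(at)sin(bt). With a=4, b=9

Final answer: e^(4t)·sin(9t)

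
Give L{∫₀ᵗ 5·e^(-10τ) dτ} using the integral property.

L{∫₀ᵗ f(τ)dτ} = F(s)/s with F(s) = 5/(s+10), so L{∫₀ᵗ 5·e^(-10τ) dτ} = 5/(s(s+10))

Final answer: 5/(s(s+10))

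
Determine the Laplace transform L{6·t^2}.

L{t^n} = n!/s^(n+1), so L{t^2} = 2/s^3. Then L{6·t^2} = 6·2/s^3 = 12/s^3

Final answer: 12/s^3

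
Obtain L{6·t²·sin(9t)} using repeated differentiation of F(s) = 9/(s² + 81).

F(s) = 9/(s² + 81). F'(s) = -18s/(s² + 81)². F''(s) = -18(81 - 3s²)/(s² + 81)³ = (54s² - 1458)/(s² + 81)³. So L{t²·sin(9t)} = (-1)² F''(s) = (54s² - 1458)/(s² + 81)³. Then L{6·t²·sin(9t)} = 6·(54s² - 1458)/(s² + 81)³ = (324s² - 8748)/(s² + 81)³

Final answer: (324s² - 8748)/(s² + 81)³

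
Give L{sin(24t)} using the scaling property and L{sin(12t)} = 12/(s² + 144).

Using L{f(at)} = (1/a)F(s/a) with a=2: L{sin(24t)} = (1/2) · 12/((s/2)² + 144) = (1/2) · 12·4/(s² + 576) = 24/(s² + 576)

Final answer: 24/(s² + 576)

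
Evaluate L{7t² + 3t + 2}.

L{7t² + 3t + 2} = 7·2/s³ + 3/s² + 2/s = 14/s³ + 3/s² + 2/s

Final answer: 14/s³ + 3/s² + 2/s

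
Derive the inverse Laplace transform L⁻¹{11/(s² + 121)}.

L⁻¹{11/(s² + 121)} = sin(11t)

Final answer: sin(11t)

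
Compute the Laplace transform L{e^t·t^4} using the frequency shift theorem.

L{e^(at)·t^n} = n!/(s-a)^(n+1), so L{e^t·t^4} = 24/(s-1)^5

Final answer: 24/(s-1)^5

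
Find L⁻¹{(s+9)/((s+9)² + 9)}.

Using frequency shift: L⁻¹{(s-a)/((s-a)² + b²)} = e^(at)cos(bt). Here a=-9, b=3

Final answer: e^(-9t)·cos(3t)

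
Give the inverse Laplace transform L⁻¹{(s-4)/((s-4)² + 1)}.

Using frequency shift, L⁻¹{(s-4)/((s-4)² + 1)} = e^(4t)·cos(t)

Final answer: e^(4t)·cos(t)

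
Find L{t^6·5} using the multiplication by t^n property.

L{5} = 5/s. d^1/ds^1[1/s] = -1/s². d^2/ds^2[1/s] = 2/s^3. d^3/ds^3[1/s] = -6/s^4. d^4/ds^4[1/s] = 24/s^5. d^5/ds^5[1/s] = -120/s^6. d^6/ds^6[1/s] = 720/s^7. So L{t^6} = (-1)^{6}·720/s^7 = 720/s^7. Then L{t^6·5} = 5·720/s^7 = 3600/s^7

Final answer: 3600/s^7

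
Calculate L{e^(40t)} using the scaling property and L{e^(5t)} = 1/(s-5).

Using L{f(at)} = (1/a)F(s/a) with a=8 and f(t) = e^(5t): L{e^(40t)} = (1/8) · 1/((s/8)-5) = (1/8) · 8/(s-40) = 1/(s-40)

Final answer: 1/(s-40)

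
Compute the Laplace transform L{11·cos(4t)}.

L{cos(ωt)} = s/(s² + ω²), so L{cos(4t)} = s/(s² + 16). Then L{11·cos(4t)} = 11·s/(s² + 16) = 11s/(s² + 16)

Final answer: 11s/(s² + 16)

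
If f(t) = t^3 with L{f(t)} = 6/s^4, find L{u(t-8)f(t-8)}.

Time shift theorem: L{u(t-a)f(t-a)} = e^(-as)F(s). Here a=8, F(s) = 6/s^4, so L{u(t-8)f(t-8)} = e^(-8s)·6/s^4

Final answer: e^(-8s)·6/s^4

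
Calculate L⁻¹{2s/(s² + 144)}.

This is the form c·s/(s² + a²) with a = 12, c = 2. L⁻¹ = 2·cos(12t)

Final answer: 2·cos(12t)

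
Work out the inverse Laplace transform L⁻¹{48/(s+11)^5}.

L⁻¹{n!/(s-a)^(n+1)} = t^n·e^(at) with n=4, a=-11. So L⁻¹{24/(s+11)^5} = t^4·e^(-11t), and L⁻¹{48/(s+11)^5} = (48/24)·t^4·e^(-11t) = 2·t^4·e^(-11t)

Final answer: 2·t^4·e^(-11t)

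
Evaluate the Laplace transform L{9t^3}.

L{9t^3} = 9 · L{t^3} = 9 · 6/s^4 = 54/s^4

Final answer: 54/s^4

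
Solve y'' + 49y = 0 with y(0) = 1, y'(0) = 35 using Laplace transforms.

L{y''} + 49L{y} = 0. s²Y - s - 35 + 49Y = 0. Y(s² + 49) = s + 35. Y = (s + 35)/(s² + 49). Inverting: y(t) = cos(7t) + 5sin(7t)

Final answer: y(t) = cos(7t) + 5sin(7t)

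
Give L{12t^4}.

L{t^n} = n!/s^(n+1). So L{12t^4} = 12·4!/s^5 = 288/s^5

Final answer: 288/s^5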